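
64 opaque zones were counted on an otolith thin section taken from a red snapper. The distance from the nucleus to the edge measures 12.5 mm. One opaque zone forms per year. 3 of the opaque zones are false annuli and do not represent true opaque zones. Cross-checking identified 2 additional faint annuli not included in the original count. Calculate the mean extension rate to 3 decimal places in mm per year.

Correcting the raw count gives 64 − 3 + 2 = 63 true opaque zones.
12.5 mm over 63 years gives 12.5 / 63 ≈ 0.198 mm per year.

0.198 mm per year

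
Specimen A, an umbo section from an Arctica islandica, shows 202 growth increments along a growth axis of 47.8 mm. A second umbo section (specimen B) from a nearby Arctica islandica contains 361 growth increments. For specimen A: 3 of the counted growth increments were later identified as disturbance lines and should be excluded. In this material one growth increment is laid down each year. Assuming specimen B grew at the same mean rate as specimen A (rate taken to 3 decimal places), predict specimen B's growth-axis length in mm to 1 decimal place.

86.6 mm

Specimen A: adjusted count: 202 − 3 = 199 growth increments.
A: Extension rate ≈ 47.8 / 199 = 0.240 mm/year.
Length of B = 0.240 × 361 = 86.6 mm.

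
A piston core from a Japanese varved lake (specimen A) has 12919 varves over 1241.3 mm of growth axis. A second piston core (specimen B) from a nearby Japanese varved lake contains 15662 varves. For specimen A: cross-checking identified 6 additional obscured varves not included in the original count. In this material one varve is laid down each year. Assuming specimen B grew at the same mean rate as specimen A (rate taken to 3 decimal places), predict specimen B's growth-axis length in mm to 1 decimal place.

1503.6 mm

Specimen A: adjusted count: 12919 + 6 = 12925 varves.
A: 1241.3 mm over 12925 years gives 1241.3 / 12925 ≈ 0.096 mm per year.
Length of B = 0.096 × 15662 = 1503.6 mm.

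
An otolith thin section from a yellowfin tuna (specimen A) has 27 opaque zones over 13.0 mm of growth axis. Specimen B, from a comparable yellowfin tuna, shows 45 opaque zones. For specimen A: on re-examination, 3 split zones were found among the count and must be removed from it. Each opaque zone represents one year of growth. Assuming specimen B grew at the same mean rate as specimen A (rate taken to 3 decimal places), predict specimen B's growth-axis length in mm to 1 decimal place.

Specimen A: adjusted count: 27 − 3 = 24 opaque zones.
A: Extension rate ≈ 13.0 / 24 = 0.542 mm per year.
For B, 0.542 mm/year × 45 years = 24.4 mm.

24.4 mm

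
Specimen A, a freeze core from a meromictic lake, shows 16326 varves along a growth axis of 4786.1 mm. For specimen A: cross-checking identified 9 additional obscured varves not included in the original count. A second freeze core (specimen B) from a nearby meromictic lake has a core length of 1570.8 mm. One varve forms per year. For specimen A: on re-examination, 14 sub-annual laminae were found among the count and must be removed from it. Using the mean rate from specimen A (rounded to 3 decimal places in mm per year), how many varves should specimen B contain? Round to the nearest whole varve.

Specimen A: adjusted count: 16326 − 14 + 9 = 16321 varves.
A: Mean rate = 4786.1 mm / 16321 years ≈ 0.293 mm per year.
Specimen B: 1570.8 mm / 0.293 mm per year = 5361.09 years ≈ 5361 varves.

5361 varves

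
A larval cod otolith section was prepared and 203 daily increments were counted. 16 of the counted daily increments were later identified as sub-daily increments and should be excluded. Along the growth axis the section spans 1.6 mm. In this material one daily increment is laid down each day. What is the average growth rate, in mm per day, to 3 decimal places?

0.009 mm per day

Correcting the raw count gives 203 − 16 = 187 true daily increments.
1.6 mm over 187 days gives 1.6 / 187 ≈ 0.009 mm per day.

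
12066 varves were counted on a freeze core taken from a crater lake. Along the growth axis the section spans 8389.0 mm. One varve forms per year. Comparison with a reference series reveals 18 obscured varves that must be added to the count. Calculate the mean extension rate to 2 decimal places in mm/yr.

0.69 mm/yr

Correcting the raw count gives 12066 + 18 = 12084 true varves.
Mean rate = 8389.0 mm / 12084 years ≈ 0.69 mm/yr.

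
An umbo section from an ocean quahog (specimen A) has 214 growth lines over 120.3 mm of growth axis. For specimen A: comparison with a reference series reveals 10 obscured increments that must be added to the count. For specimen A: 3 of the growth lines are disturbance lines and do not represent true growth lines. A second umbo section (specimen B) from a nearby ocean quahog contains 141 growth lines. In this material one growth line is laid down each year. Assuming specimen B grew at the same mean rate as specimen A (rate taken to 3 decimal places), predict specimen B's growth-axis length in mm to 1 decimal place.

76.7 mm

Specimen A: correcting the raw count gives 214 − 3 + 10 = 221 true growth lines.
A: Mean rate = 120.3 mm / 221 years ≈ 0.544 mm/yr.
Length of B = 0.544 × 141 = 76.7 mm.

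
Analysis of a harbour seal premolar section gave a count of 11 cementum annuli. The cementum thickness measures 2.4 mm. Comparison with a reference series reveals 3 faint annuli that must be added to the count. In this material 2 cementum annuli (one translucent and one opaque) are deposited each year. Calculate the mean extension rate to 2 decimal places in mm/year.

After corrections the count is 11 + 3 = 14 cementum annuli.
Dividing by 2 cementum annuli per year: 14 / 2 = 7 years.
Mean rate = 2.4 mm / 7 years ≈ 0.34 mm/year.

0.34 mm/year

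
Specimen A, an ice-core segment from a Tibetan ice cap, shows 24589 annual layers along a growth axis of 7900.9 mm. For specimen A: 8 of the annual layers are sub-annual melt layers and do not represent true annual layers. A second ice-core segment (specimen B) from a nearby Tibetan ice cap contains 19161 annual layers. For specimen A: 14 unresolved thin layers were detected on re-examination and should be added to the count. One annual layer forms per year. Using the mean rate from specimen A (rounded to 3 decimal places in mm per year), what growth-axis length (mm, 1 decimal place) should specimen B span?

Specimen A: true annual layer count = 24589 − 8 + 14 = 24595.
A: Extension rate ≈ 7900.9 / 24595 = 0.321 mm per year.
B's length ≈ 0.321 × 19161 = 6150.7 mm.

6150.7 mm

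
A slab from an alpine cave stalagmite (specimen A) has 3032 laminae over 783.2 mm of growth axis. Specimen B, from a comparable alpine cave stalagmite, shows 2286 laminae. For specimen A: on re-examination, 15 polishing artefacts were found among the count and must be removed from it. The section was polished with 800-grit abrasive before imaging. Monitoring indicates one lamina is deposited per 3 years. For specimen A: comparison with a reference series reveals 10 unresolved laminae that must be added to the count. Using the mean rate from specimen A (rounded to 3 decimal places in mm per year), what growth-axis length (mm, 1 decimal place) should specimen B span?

Specimen A: true lamina count = 3032 − 15 + 10 = 3027.
Specimen A: multiplying by 3 years per lamina: 3027 × 3 = 9081 years.
A: Extension rate ≈ 783.2 / 9081 = 0.086 mm/yr.
Specimen B: multiplying by 3 years per lamina: 2286 × 3 = 6858 years. For B, 0.086 mm/year × 6858 years = 589.8 mm.

589.8 mm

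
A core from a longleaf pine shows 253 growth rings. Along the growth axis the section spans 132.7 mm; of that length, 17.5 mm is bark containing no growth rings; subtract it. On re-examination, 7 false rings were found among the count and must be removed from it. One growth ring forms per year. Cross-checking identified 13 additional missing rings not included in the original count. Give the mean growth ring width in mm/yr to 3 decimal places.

After corrections the count is 253 − 7 + 13 = 259 growth rings.
Net length = 132.7 − 17.5 = 115.2 mm.
Mean rate = 115.2 mm / 259 years ≈ 0.445 mm/yr.

0.445 mm/yr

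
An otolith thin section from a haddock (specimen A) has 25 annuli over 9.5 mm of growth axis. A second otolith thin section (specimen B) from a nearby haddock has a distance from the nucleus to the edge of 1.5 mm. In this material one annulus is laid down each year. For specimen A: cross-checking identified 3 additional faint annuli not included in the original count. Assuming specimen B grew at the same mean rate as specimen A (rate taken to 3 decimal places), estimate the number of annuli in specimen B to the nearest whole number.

4 annuli

Specimen A: correcting the raw count gives 25 + 3 = 28 true annuli.
A: Extension rate ≈ 9.5 / 28 = 0.339 mm per year.
Specimen B: 1.5 mm / 0.339 mm per year = 4.42 years ≈ 4 annuli.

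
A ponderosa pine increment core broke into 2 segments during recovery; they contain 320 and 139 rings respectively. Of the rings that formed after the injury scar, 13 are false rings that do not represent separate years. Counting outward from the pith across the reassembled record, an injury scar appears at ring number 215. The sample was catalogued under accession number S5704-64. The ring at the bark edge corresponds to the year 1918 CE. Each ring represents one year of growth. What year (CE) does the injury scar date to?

1687 CE

Total rings = 320 + 139 = 459.
459 − 215 = 244 rings lie beyond the injury scar toward the bark edge.
244 − 13 false = 231 true rings after the injury scar.
The ring at the bark edge is 1918 CE, so the injury scar dates to 1918 − 231 = 1687 CE.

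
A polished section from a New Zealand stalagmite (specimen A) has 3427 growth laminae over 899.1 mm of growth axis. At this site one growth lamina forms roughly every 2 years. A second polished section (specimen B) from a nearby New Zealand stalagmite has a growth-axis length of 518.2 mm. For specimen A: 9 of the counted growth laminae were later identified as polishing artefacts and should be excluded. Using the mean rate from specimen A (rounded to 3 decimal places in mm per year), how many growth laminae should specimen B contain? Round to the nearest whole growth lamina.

Specimen A: after corrections the count is 3427 − 9 = 3418 growth laminae.
Specimen A: 3418 growth laminae at 2 years each span 3418 × 2 = 6836 years.
A: Mean rate = 899.1 mm / 6836 years ≈ 0.132 mm/yr.
Specimen B: 518.2 mm / 0.132 mm per year = 3925.76 years; at 2 years per growth lamina that is 3925.76 / 2 ≈ 1963 growth laminae.

1963 growth laminae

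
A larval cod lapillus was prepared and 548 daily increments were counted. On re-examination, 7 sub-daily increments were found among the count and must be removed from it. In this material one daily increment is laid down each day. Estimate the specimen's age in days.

After corrections the count is 548 − 7 = 541 daily increments.
With a one-to-one daily increment periodicity this is 541 days.

541 days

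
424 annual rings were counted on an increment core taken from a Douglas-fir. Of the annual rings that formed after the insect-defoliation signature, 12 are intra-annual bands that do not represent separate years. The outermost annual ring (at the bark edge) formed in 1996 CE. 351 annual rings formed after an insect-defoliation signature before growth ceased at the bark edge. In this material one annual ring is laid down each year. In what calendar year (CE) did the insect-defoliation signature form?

351 annual rings formed after the insect-defoliation signature.
Removing the 12 false annual rings leaves 351 − 12 = 339 true annual rings beyond the insect-defoliation signature.
The annual ring at the bark edge is 1996 CE, so the insect-defoliation signature dates to 1996 − 339 = 1657 CE.

1657 CE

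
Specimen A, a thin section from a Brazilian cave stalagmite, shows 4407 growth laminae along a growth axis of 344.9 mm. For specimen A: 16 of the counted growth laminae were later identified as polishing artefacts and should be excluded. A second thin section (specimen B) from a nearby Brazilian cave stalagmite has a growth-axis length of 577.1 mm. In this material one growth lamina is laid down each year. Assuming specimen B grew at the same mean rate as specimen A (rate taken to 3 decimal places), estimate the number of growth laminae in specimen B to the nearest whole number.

Specimen A: after corrections the count is 4407 − 16 = 4391 growth laminae.
A: Mean rate = 344.9 mm / 4391 years ≈ 0.079 mm/year.
Specimen B: 577.1 mm / 0.079 mm per year = 7305.06 years ≈ 7305 growth laminae.

7305 growth laminae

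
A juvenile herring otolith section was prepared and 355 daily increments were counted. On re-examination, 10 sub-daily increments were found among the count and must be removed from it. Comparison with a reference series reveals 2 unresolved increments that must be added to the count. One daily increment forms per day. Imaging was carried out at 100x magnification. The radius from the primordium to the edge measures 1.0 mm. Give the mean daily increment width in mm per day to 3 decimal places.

True daily increment count = 355 − 10 + 2 = 347.
Mean rate = 1.0 mm / 347 days ≈ 0.003 mm per day.

0.003 mm per day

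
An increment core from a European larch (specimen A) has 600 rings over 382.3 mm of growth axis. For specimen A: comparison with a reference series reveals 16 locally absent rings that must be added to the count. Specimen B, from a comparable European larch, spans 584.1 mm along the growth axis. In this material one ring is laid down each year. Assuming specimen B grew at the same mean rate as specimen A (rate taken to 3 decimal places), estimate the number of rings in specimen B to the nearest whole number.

941 rings

Specimen A: adjusted count: 600 + 16 = 616 rings.
A: Extension rate ≈ 382.3 / 616 = 0.621 mm per year.
B spans 584.1 / 0.621 = 940.58 years ≈ 941 rings.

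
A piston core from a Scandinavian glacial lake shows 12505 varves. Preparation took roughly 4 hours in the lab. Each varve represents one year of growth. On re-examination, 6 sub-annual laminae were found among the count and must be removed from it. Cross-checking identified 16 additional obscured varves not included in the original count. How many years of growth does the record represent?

12515 years

After corrections the count is 12505 − 6 + 16 = 12515 varves.
With a one-to-one varve periodicity this is 12515 years.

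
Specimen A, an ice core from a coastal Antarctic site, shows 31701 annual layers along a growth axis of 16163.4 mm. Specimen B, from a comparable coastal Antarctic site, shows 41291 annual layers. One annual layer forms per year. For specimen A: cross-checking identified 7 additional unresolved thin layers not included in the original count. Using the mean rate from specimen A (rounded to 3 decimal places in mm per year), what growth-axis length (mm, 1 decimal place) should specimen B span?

21058.4 mm

Specimen A: true annual layer count = 31701 + 7 = 31708.
A: 16163.4 mm over 31708 years gives 16163.4 / 31708 ≈ 0.510 mm per year.
B's length ≈ 0.510 × 41291 = 21058.4 mm.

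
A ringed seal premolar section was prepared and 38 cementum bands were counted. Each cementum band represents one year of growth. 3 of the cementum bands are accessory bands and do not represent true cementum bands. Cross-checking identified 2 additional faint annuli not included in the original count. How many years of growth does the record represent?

37 years

Adjusted count: 38 − 3 + 2 = 37 cementum bands.
With a one-to-one cementum band periodicity this is 37 years.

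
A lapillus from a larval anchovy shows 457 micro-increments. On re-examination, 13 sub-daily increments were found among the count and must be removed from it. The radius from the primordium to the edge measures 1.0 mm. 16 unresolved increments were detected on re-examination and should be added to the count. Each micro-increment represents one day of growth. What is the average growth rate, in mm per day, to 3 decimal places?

True micro-increment count = 457 − 13 + 16 = 460.
Mean rate = 1.0 mm / 460 days ≈ 0.002 mm per day.

0.002 mm per day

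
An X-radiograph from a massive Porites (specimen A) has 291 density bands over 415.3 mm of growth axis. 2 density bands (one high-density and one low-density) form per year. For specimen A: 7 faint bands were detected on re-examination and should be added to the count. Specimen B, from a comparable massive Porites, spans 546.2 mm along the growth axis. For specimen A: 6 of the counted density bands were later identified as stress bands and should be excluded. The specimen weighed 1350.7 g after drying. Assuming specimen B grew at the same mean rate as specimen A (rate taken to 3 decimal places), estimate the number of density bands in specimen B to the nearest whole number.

Specimen A: correcting the raw count gives 291 − 6 + 7 = 292 true density bands.
Specimen A: dividing by 2 density bands per year: 292 / 2 = 146 years.
A: Mean rate = 415.3 mm / 146 years ≈ 2.845 mm/yr.
B spans 546.2 / 2.845 = 191.99 years; at 2 density bands per year that is 191.99 × 2 ≈ 384 density bands.

384 density bands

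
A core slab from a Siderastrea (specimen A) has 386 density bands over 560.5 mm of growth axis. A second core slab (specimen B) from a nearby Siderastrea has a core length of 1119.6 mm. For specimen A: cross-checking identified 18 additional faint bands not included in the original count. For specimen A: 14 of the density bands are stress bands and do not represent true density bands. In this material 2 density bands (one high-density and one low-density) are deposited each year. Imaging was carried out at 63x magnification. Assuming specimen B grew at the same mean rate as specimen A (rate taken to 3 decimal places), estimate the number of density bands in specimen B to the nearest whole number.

779 density bands

Specimen A: correcting the raw count gives 386 − 14 + 18 = 390 true density bands.
Specimen A: with 2 density bands per year, 390 / 2 = 195 years.
A: Extension rate ≈ 560.5 / 195 = 2.874 mm/year.
For B, 1119.6 / 2.874 = 389.56 years; at 2 density bands per year that is 389.56 × 2 ≈ 779 density bands.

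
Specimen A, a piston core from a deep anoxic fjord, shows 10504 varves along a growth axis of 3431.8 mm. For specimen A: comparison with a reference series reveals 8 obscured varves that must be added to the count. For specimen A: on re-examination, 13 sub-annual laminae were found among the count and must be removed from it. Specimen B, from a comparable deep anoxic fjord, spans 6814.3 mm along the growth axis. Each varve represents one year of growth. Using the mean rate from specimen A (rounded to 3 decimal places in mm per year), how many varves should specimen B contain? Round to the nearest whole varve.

20839 varves

Specimen A: true varve count = 10504 − 13 + 8 = 10499.
A: Extension rate ≈ 3431.8 / 10499 = 0.327 mm per year.
Specimen B: 6814.3 mm / 0.327 mm per year = 20838.84 years ≈ 20839 varves.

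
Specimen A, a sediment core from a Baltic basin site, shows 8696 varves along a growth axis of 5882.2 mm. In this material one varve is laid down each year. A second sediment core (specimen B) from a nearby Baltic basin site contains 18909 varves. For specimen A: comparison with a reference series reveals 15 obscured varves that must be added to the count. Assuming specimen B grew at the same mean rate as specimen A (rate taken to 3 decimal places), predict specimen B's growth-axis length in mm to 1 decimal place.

Specimen A: adjusted count: 8696 + 15 = 8711 varves.
A: 5882.2 mm over 8711 years gives 5882.2 / 8711 ≈ 0.675 mm/year.
B's length ≈ 0.675 × 18909 = 12763.6 mm.

12763.6 mm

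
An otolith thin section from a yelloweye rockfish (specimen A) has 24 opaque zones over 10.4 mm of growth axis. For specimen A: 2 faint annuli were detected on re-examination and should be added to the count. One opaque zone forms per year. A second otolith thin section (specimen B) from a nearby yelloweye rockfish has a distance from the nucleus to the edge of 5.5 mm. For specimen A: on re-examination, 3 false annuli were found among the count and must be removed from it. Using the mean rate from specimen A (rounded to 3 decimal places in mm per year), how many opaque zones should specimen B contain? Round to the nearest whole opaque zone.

Specimen A: true opaque zone count = 24 − 3 + 2 = 23.
A: 10.4 mm over 23 years gives 10.4 / 23 ≈ 0.452 mm/yr.
B spans 5.5 / 0.452 = 12.17 years ≈ 12 opaque zones.

12 opaque zones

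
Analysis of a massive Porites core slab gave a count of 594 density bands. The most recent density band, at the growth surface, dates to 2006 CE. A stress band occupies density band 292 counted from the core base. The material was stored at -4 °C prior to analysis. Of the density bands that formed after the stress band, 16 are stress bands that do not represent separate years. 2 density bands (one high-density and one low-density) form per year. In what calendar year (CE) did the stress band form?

1863 CE

594 − 292 = 302 density bands lie beyond the stress band toward the growth surface.
302 − 16 false = 286 true density bands after the stress band.
Dividing by 2 density bands per year: 286 / 2 = 143 years.
Counting back 143 years from 2006 CE places the stress band in 2006 − 143 = 1863 CE.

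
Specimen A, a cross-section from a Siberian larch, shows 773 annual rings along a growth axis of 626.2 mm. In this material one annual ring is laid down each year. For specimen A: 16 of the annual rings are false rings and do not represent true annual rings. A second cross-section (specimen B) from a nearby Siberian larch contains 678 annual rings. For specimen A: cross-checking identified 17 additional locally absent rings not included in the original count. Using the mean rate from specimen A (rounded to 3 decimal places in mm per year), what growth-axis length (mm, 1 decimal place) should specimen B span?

548.5 mm

Specimen A: after corrections the count is 773 − 16 + 17 = 774 annual rings.
A: 626.2 mm over 774 years gives 626.2 / 774 ≈ 0.809 mm per year.
B's length ≈ 0.809 × 678 = 548.5 mm.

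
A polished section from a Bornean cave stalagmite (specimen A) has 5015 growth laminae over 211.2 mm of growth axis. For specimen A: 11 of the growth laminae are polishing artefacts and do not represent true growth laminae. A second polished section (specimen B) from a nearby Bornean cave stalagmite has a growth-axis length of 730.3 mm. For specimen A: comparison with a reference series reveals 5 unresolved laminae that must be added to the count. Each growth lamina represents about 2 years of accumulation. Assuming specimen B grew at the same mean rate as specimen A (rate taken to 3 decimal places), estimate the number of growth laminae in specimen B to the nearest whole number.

Specimen A: correcting the raw count gives 5015 − 11 + 5 = 5009 true growth laminae.
Specimen A: multiplying by 2 years per growth lamina: 5009 × 2 = 10018 years.
A: 211.2 mm over 10018 years gives 211.2 / 10018 ≈ 0.021 mm per year.
Specimen B: 730.3 mm / 0.021 mm per year = 34776.19 years; at 2 years per growth lamina that is 34776.19 / 2 ≈ 17388 growth laminae.

17388 growth laminae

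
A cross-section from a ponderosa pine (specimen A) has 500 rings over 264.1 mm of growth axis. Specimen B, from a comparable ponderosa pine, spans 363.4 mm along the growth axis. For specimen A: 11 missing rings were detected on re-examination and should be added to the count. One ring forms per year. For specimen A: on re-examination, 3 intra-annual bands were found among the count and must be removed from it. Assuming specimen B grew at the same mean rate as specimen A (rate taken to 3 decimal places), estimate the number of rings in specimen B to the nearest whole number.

Specimen A: correcting the raw count gives 500 − 3 + 11 = 508 true rings.
A: 264.1 mm over 508 years gives 264.1 / 508 ≈ 0.520 mm per year.
For B, 363.4 / 0.520 = 698.85 years ≈ 699 rings.

699 rings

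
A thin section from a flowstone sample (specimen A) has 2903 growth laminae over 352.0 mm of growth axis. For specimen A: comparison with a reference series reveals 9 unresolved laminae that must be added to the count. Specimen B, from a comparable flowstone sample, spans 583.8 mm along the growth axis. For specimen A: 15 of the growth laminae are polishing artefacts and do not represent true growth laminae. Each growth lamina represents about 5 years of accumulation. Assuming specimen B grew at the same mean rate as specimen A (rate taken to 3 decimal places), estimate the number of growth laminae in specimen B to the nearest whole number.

Specimen A: after corrections the count is 2903 − 15 + 9 = 2897 growth laminae.
Specimen A: 2897 growth laminae at 5 years each span 2897 × 5 = 14485 years.
A: Mean rate = 352.0 mm / 14485 years ≈ 0.024 mm per year.
Specimen B: 583.8 mm / 0.024 mm per year = 24325.00 years; at 5 years per growth lamina that is 24325.00 / 5 ≈ 4865 growth laminae.

4865 growth laminae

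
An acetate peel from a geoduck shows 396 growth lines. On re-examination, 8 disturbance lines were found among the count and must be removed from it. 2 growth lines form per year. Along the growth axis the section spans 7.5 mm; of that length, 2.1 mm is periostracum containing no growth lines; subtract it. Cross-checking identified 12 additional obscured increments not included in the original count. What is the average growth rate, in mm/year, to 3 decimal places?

Adjusted count: 396 − 8 + 12 = 400 growth lines.
400 growth lines at 2 per year is 400 / 2 = 200 years.
The growth record spans 7.5 − 2.1 = 5.4 mm.
Mean rate = 5.4 mm / 200 years ≈ 0.027 mm/year.

0.027 mm/year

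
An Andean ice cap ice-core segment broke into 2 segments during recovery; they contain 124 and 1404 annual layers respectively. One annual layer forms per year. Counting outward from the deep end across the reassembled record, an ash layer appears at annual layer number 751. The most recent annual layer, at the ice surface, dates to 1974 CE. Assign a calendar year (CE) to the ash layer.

1197 CE

Total annual layers = 124 + 1404 = 1528.
Between annual layer 751 and the ice surface there are 1528 − 751 = 777 annual layers.
1974 − 777 = 1197 CE.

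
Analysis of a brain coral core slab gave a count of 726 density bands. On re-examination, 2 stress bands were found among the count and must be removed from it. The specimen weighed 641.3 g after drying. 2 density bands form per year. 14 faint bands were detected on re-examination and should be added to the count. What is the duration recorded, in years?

After corrections the count is 726 − 2 + 14 = 738 density bands.
738 density bands at 2 per year is 738 / 2 = 369 years.

369 years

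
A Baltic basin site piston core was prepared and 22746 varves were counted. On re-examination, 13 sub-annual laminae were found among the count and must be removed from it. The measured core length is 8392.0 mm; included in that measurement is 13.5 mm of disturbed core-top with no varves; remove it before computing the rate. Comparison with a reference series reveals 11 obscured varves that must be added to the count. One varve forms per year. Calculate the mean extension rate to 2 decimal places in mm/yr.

Adjusted count: 22746 − 13 + 11 = 22744 varves.
The growth record spans 8392.0 − 13.5 = 8378.5 mm.
8378.5 mm over 22744 years gives 8378.5 / 22744 ≈ 0.37 mm/yr.

0.37 mm/yr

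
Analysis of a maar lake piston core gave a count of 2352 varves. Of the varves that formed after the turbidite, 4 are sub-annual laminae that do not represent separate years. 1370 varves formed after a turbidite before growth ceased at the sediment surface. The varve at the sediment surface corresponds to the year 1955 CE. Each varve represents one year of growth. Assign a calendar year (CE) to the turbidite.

589 CE

1370 varves post-date the turbidite.
1370 − 4 false = 1366 true varves after the turbidite.
Counting back 1366 years from 1955 CE places the turbidite in 1955 − 1366 = 589 CE.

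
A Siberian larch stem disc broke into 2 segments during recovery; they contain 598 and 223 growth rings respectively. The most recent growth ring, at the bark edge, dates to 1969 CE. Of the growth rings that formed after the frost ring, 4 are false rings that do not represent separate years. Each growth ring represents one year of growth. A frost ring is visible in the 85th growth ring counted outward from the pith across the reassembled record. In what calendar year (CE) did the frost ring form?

1237 CE

Total growth rings = 598 + 223 = 821.
Between growth ring 85 and the bark edge there are 821 − 85 = 736 growth rings.
Removing the 4 false growth rings leaves 736 − 4 = 732 true growth rings beyond the frost ring.
Counting back 732 years from 1969 CE places the frost ring in 1969 − 732 = 1237 CE.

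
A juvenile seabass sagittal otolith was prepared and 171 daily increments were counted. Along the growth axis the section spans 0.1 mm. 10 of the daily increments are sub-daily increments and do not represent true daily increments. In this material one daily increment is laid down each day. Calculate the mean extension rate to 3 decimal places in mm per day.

0.001 mm per day

True daily increment count = 171 − 10 = 161.
Mean rate = 0.1 mm / 161 days ≈ 0.001 mm per day.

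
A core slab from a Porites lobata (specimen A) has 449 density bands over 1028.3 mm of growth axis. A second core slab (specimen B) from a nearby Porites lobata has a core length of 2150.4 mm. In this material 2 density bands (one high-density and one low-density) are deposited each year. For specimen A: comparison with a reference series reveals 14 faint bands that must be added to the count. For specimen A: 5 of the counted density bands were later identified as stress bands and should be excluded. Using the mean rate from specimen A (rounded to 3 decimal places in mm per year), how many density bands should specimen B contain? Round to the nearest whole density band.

958 density bands

Specimen A: correcting the raw count gives 449 − 5 + 14 = 458 true density bands.
Specimen A: 458 density bands at 2 per year is 458 / 2 = 229 years.
A: Extension rate ≈ 1028.3 / 229 = 4.490 mm/yr.
For B, 2150.4 / 4.490 = 478.93 years; at 2 density bands per year that is 478.93 × 2 ≈ 958 density bands.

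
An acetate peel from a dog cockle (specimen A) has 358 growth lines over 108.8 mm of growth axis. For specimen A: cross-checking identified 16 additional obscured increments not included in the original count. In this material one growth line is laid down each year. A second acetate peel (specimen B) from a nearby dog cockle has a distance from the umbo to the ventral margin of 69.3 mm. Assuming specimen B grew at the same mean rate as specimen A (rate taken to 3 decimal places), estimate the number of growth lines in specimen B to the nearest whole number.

Specimen A: correcting the raw count gives 358 + 16 = 374 true growth lines.
A: 108.8 mm over 374 years gives 108.8 / 374 ≈ 0.291 mm/year.
For B, 69.3 / 0.291 = 238.14 years ≈ 238 growth lines.

238 growth lines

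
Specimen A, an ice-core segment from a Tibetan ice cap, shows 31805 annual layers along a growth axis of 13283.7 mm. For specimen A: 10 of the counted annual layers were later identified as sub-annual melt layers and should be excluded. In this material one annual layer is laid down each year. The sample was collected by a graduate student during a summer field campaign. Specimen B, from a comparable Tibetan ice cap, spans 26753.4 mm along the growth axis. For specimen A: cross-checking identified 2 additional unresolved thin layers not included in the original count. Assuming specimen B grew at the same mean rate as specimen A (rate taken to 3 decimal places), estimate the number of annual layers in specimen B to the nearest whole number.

64003 annual layers

Specimen A: correcting the raw count gives 31805 − 10 + 2 = 31797 true annual layers.
A: Mean rate = 13283.7 mm / 31797 years ≈ 0.418 mm/year.
B spans 26753.4 / 0.418 = 64003.35 years ≈ 64003 annual layers.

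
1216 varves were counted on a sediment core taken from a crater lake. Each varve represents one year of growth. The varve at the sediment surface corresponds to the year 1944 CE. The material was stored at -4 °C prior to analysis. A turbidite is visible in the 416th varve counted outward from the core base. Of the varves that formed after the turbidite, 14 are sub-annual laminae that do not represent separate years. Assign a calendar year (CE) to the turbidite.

1158 CE

1216 − 416 = 800 varves lie beyond the turbidite toward the sediment surface.
800 − 14 false = 786 true varves after the turbidite.
The varve at the sediment surface is 1944 CE, so the turbidite dates to 1944 − 786 = 1158 CE.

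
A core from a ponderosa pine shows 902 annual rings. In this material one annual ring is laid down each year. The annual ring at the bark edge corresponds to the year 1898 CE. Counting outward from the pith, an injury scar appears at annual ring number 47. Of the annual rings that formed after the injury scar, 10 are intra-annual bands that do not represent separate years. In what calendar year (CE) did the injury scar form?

Between annual ring 47 and the bark edge there are 902 − 47 = 855 annual rings.
855 − 10 false = 845 true annual rings after the injury scar.
The annual ring at the bark edge is 1898 CE, so the injury scar dates to 1898 − 845 = 1053 CE.

1053 CE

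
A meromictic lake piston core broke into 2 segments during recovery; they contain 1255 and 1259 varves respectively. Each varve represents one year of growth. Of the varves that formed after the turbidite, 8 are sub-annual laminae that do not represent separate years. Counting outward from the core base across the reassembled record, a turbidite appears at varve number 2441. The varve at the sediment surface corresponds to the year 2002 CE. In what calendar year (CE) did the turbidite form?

1937 CE

Total varves = 1255 + 1259 = 2514.
The turbidite sits at varve 2441 from the core base, so 2514 − 2441 = 73 varves formed after it.
Removing the 8 false varves leaves 73 − 8 = 65 true varves beyond the turbidite.
Counting back 65 years from 2002 CE places the turbidite in 2002 − 65 = 1937 CE.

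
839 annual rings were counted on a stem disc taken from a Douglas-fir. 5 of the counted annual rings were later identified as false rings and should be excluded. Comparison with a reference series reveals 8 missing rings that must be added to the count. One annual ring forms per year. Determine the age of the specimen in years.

842 yr

True annual ring count = 839 − 5 + 8 = 842.
With a one-to-one annual ring periodicity this is 842 years.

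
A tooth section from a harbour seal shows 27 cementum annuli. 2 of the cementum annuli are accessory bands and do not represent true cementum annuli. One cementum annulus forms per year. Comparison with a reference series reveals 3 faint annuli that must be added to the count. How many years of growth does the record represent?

28 years

After corrections the count is 27 − 2 + 3 = 28 cementum annuli.
One cementum annulus per year makes the duration 28 years.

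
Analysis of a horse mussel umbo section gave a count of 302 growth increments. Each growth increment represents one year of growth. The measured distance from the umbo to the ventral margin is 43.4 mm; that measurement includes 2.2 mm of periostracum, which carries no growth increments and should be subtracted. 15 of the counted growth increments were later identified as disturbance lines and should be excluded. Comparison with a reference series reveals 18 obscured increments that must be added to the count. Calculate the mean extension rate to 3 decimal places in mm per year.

After corrections the count is 302 − 15 + 18 = 305 growth increments.
Removing the 2.2 mm offcut leaves 43.4 − 2.2 = 41.2 mm.
Extension rate ≈ 41.2 / 305 = 0.135 mm per year.

0.135 mm per year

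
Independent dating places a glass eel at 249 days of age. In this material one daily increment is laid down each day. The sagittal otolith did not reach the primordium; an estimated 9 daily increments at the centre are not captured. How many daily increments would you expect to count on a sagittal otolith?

At one daily increment per day, 249 days correspond to 249 daily increments.
Less the 9 uncaptured daily increments: 249 − 9 = 240.

240 daily increments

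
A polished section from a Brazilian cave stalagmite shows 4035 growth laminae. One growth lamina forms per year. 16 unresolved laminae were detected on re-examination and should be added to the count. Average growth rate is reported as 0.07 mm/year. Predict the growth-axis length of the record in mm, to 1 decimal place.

283.6 mm

After corrections the count is 4035 + 16 = 4051 growth laminae.
Predicted length = 0.07 mm/year × 4051 years = 283.6 mm.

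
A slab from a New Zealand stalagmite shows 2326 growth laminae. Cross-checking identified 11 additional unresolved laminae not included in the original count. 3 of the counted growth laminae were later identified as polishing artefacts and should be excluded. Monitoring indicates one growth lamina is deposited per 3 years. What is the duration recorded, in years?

Correcting the raw count gives 2326 − 3 + 11 = 2334 true growth laminae.
2334 growth laminae at 3 years each span 2334 × 3 = 7002 years.

7002 years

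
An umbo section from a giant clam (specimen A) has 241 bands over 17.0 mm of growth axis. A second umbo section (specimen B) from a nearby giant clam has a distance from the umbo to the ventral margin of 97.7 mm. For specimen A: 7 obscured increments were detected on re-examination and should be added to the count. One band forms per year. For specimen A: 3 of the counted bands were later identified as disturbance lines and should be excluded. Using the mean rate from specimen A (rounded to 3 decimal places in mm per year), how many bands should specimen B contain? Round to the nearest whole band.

1416 bands

Specimen A: after corrections the count is 241 − 3 + 7 = 245 bands.
A: Extension rate ≈ 17.0 / 245 = 0.069 mm per year.
B spans 97.7 / 0.069 = 1415.94 years ≈ 1416 bands.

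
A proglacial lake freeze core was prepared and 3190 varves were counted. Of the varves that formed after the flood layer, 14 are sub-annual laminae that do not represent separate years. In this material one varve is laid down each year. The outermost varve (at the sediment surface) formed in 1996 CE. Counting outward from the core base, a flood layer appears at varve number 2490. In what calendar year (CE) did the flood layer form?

1310 CE

3190 − 2490 = 700 varves lie beyond the flood layer toward the sediment surface.
Removing the 14 false varves leaves 700 − 14 = 686 true varves beyond the flood layer.
The varve at the sediment surface is 1996 CE, so the flood layer dates to 1996 − 686 = 1310 CE.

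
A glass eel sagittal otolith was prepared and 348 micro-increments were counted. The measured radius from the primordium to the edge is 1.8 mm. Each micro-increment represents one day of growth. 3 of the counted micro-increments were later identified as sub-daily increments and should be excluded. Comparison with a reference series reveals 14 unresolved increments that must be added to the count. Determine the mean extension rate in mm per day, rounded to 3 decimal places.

0.005 mm per day

Correcting the raw count gives 348 − 3 + 14 = 359 true micro-increments.
Mean rate = 1.8 mm / 359 days ≈ 0.005 mm per day.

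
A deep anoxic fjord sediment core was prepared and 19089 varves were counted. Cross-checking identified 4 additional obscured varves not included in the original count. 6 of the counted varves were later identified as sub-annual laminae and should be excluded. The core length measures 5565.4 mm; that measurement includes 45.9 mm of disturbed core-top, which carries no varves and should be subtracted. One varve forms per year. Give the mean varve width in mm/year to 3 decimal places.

True varve count = 19089 − 6 + 4 = 19087.
Net length = 5565.4 − 45.9 = 5519.5 mm.
5519.5 mm over 19087 years gives 5519.5 / 19087 ≈ 0.289 mm/year.

0.289 mm/year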